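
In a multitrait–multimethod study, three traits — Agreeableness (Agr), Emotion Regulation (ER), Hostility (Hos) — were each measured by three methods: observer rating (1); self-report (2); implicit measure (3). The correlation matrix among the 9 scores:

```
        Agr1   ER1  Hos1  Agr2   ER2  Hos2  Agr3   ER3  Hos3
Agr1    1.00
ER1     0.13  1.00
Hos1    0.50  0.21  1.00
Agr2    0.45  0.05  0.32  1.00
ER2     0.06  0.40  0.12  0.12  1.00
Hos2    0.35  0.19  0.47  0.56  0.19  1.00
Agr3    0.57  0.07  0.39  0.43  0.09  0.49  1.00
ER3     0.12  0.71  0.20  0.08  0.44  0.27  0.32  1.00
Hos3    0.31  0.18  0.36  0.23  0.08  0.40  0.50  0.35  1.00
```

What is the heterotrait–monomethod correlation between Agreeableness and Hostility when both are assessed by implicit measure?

0.50

Different traits, same method: r(Agr3, Hos3) = 0.50.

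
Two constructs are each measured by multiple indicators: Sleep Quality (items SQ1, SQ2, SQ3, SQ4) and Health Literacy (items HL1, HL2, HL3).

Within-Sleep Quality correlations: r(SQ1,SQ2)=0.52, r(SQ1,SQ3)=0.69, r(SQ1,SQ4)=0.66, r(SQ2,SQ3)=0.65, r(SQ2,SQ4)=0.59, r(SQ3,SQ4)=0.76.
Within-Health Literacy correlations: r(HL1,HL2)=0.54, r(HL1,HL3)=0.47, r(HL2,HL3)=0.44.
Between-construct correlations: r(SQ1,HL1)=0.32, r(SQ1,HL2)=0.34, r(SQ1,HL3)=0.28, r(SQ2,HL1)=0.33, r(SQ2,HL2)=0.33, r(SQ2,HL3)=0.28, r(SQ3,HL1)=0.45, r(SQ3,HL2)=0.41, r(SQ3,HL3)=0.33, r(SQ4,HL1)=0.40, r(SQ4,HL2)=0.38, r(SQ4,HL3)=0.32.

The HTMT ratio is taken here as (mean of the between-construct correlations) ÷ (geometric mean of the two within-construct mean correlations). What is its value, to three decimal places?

Mean heterotrait r = 4.17/12 = 0.3475.
Mean within-SQ = 3.87/6 = 0.6450; mean within-HL = 1.45/3 = 0.4833.
Geometric mean = √(0.6450 × 0.4833) = 0.5583.
HTMT = 0.3475 / 0.5583 = 0.622.

0.622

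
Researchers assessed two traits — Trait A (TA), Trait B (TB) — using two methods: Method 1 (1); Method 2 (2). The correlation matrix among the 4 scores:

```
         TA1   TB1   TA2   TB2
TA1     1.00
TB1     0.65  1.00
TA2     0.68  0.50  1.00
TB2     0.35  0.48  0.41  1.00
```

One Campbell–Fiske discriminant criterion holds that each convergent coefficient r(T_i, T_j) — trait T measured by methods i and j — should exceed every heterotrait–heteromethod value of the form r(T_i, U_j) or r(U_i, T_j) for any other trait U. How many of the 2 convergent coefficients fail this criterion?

1

Checking each validity diagonal entry against its comparison values:
TA (methods 1·2): 0.68 vs {0.35, 0.50} → pass.
TB (methods 1·2): 0.48 vs {0.50, 0.35} → fail.
1 of 2 fail.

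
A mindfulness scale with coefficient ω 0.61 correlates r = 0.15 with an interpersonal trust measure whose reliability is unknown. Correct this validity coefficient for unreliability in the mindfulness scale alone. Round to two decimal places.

Single correction: r_c = r_obs / √r_xx = 0.15 / √0.61 = 0.15 / 0.7810 ≈ 0.19.

0.19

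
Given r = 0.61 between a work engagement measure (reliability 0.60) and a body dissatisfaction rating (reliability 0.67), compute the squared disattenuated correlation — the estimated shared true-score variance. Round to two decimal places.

Disattenuated r = 0.61 / √(0.60 × 0.67) = 0.61 / 0.6340 = 0.9621.
Shared true-score variance = 0.9621² = 0.9256 ≈ 0.93.

0.93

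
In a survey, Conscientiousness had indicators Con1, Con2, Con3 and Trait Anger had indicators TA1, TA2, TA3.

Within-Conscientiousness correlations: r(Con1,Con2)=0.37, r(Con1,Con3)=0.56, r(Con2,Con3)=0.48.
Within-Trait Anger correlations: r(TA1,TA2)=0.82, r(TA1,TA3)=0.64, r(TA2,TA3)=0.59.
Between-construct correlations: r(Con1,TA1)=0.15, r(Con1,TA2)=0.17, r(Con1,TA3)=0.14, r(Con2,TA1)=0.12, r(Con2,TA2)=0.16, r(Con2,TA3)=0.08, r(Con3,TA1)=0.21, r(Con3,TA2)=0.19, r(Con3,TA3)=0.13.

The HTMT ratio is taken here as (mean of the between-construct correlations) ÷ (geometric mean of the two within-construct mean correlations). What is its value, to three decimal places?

0.265

Mean between = 1.35/9 = 0.1500.
Mean within-Con = 1.41/3 = 0.4700; mean within-TA = 2.05/3 = 0.6833.
Geometric mean = √(0.4700 × 0.6833) = 0.5667.
HTMT = 0.1500 / 0.5667 = 0.265.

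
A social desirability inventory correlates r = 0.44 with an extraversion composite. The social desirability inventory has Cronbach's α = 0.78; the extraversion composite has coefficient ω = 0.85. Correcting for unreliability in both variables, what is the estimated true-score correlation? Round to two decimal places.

r_true = r_obs / √(r_xx · r_yy) = 0.44 / √(0.78 × 0.85) = 0.44 / √0.6630 = 0.44 / 0.8142 ≈ 0.54.

0.54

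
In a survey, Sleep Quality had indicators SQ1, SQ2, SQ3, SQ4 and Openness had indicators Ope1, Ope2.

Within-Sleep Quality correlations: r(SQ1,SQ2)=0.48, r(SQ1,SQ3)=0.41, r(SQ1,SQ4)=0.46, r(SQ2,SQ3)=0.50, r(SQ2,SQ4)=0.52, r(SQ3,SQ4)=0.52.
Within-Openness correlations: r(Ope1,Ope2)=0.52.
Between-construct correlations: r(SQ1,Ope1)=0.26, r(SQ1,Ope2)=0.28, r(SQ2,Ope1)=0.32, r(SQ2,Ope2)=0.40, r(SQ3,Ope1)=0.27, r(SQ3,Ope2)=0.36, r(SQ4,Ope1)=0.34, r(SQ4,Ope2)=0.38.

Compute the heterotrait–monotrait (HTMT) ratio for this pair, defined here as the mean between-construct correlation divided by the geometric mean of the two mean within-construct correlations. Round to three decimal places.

0.652

Mean between = 2.61/8 = 0.3263.
Mean within-SQ = 2.89/6 = 0.4817; mean within-Ope = 0.52/1 = 0.5200.
Geometric mean = √(0.4817 × 0.5200) = 0.5005.
HTMT = 0.3263 / 0.5005 = 0.652.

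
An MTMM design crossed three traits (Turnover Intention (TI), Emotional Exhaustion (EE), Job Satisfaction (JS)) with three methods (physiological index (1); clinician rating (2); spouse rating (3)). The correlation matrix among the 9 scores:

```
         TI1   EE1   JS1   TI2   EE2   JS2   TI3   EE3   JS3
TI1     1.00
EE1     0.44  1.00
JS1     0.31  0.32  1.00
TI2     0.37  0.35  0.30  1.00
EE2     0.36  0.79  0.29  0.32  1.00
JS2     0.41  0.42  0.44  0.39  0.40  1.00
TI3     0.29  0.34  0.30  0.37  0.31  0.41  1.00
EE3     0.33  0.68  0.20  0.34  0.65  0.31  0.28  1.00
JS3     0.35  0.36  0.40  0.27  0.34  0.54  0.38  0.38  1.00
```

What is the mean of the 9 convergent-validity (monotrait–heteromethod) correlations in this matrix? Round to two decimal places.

0.50

Convergent values: 0.37, 0.29, 0.37, 0.79, 0.68, 0.65, 0.44, 0.40, 0.54; mean = 4.53/9 = 0.50.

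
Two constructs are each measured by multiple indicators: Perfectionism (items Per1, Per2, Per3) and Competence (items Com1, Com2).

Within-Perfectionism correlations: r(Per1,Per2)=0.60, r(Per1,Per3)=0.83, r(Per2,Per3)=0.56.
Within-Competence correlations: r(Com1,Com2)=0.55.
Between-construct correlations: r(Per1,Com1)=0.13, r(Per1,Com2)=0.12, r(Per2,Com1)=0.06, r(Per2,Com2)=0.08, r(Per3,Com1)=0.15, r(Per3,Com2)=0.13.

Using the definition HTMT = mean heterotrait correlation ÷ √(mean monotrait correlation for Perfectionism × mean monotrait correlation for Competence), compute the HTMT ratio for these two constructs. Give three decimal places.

Mean heterotrait r = 0.67/6 = 0.1117.
Mean within-Per = 1.99/3 = 0.6633; mean within-Com = 0.55/1 = 0.5500.
Geometric mean = √(0.6633 × 0.5500) = 0.6040.
HTMT = 0.1117 / 0.6040 = 0.185.

0.185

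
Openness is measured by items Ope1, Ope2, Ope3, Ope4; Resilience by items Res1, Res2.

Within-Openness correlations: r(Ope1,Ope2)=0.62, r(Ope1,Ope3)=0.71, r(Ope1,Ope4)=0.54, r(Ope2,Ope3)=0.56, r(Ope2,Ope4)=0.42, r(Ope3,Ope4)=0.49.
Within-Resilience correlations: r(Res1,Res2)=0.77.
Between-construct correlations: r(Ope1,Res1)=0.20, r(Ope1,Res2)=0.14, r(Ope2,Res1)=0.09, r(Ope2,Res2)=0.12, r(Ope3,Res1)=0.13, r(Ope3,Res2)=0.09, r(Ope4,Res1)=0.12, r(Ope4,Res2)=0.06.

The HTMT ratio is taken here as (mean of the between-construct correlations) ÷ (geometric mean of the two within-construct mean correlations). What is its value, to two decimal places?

Between-construct mean = 0.95/8 = 0.1188.
Mean within-Ope = 3.34/6 = 0.5567; mean within-Res = 0.77/1 = 0.7700.
Geometric mean = √(0.5567 × 0.7700) = 0.6547.
HTMT = 0.1188 / 0.6547 = 0.18.

0.18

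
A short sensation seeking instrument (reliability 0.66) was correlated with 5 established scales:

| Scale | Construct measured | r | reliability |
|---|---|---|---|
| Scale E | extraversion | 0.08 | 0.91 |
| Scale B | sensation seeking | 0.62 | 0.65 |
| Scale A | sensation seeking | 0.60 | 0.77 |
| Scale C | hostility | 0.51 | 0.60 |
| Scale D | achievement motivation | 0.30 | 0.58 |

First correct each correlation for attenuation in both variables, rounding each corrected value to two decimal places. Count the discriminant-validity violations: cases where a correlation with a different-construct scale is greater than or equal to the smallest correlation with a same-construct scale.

Disattenuated r (r / √(r_scale · r_new)):
  Scale E (disc): 0.08 / √(0.91·0.66) = 0.10
  Scale B (conv): 0.62 / √(0.65·0.66) = 0.95
  Scale A (conv): 0.60 / √(0.77·0.66) = 0.84
  Scale C (disc): 0.51 / √(0.60·0.66) = 0.81
  Scale D (disc): 0.30 / √(0.58·0.66) = 0.48
Smallest convergent = 0.84. Discriminant values: 0.10, 0.81, 0.48; count ≥ 0.84 → 0.

0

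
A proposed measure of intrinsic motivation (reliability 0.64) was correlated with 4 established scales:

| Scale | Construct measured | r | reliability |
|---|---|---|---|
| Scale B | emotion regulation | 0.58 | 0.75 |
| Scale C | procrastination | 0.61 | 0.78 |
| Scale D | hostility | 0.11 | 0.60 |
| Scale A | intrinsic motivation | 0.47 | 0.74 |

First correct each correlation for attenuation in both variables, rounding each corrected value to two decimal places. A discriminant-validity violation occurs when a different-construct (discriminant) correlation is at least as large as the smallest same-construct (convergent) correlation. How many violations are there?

2

Disattenuated r (r / √(r_scale · r_new)):
  Scale B (disc): 0.58 / √(0.75·0.64) = 0.84
  Scale C (disc): 0.61 / √(0.78·0.64) = 0.86
  Scale D (disc): 0.11 / √(0.60·0.64) = 0.18
  Scale A (conv): 0.47 / √(0.74·0.64) = 0.68
Smallest convergent = 0.68. Discriminant values: 0.84, 0.86, 0.18; count ≥ 0.68 → 2.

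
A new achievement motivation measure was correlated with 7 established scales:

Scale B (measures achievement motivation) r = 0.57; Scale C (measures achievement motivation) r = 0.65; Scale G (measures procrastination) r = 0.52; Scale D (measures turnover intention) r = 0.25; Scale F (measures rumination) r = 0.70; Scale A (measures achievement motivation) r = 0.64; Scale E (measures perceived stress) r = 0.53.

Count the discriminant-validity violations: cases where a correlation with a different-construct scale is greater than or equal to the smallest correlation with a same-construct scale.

1

Convergent (same construct = achievement motivation): Scale B, Scale C, Scale A.
Smallest convergent = 0.57. Discriminant values: 0.52, 0.25, 0.70, 0.53; count ≥ 0.57 → 1.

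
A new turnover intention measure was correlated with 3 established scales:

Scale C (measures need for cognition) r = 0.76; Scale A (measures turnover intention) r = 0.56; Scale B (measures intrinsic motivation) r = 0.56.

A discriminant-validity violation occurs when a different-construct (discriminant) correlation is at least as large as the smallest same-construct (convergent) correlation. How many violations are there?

Convergent (same construct = turnover intention): Scale A.
Smallest convergent = 0.56. Discriminant values: 0.76, 0.56; count ≥ 0.56 → 2.

2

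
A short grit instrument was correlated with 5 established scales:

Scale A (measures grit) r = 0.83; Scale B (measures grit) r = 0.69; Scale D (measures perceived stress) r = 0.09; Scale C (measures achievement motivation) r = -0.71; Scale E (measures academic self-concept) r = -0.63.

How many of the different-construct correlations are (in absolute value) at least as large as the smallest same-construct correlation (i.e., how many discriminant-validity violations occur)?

1

Convergent (same construct = grit): Scale A, Scale B.
Smallest convergent = 0.69. Discriminant |r|: 0.09, 0.71, 0.63; count ≥ 0.69 → 1.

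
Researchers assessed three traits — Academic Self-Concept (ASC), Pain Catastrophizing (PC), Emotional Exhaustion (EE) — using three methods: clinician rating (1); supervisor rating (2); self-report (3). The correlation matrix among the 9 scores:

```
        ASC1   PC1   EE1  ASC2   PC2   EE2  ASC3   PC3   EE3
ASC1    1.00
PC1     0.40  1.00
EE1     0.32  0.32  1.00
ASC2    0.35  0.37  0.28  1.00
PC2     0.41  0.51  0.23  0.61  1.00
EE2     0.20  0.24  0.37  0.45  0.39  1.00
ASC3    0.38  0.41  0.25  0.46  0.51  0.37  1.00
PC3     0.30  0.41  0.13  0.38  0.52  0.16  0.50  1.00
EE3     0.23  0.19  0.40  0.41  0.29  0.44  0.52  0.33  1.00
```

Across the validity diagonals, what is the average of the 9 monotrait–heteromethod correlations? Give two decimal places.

0.43

Convergent values: 0.35, 0.38, 0.46, 0.51, 0.41, 0.52, 0.37, 0.40, 0.44; mean = 3.84/9 = 0.43.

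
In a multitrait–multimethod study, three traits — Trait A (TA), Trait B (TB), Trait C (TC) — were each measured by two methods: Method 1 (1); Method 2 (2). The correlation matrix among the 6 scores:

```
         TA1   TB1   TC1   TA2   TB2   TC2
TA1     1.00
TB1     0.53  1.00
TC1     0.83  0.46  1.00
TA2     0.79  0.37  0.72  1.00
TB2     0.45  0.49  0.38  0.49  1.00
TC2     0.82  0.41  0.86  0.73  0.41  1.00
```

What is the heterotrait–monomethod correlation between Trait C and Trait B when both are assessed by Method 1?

Different traits, same method: r(TC1, TB1) = 0.46.

0.46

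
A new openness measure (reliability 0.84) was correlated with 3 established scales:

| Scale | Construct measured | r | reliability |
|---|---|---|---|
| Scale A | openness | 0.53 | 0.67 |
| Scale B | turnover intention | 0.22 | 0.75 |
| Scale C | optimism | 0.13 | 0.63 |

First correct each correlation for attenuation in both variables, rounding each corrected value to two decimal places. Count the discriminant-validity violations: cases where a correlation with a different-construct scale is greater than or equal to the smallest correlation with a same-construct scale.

0

Disattenuated r (r / √(r_scale · r_new)):
  Scale A (conv): 0.53 / √(0.67·0.84) = 0.71
  Scale B (disc): 0.22 / √(0.75·0.84) = 0.28
  Scale C (disc): 0.13 / √(0.63·0.84) = 0.18
Smallest convergent = 0.71. Discriminant values: 0.28, 0.18; count ≥ 0.71 → 0.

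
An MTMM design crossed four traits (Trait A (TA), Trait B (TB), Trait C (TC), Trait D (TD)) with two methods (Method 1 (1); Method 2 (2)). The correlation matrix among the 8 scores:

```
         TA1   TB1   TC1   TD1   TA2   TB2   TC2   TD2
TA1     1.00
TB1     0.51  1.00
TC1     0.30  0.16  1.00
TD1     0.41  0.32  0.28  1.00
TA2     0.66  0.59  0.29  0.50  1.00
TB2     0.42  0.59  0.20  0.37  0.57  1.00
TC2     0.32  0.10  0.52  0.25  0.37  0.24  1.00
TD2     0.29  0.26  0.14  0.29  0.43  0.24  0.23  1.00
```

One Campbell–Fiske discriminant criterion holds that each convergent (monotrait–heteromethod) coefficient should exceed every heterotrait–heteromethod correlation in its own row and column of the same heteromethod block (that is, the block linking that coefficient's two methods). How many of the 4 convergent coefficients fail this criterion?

2

Convergent coefficients and their comparison sets:
TA (methods 1·2): 0.66 vs {0.42, 0.59, 0.32, 0.29, 0.29, 0.50} → pass.
TB (methods 1·2): 0.59 vs {0.59, 0.42, 0.10, 0.20, 0.26, 0.37} → fail.
TC (methods 1·2): 0.52 vs {0.29, 0.32, 0.20, 0.10, 0.14, 0.25} → pass.
TD (methods 1·2): 0.29 vs {0.50, 0.29, 0.37, 0.26, 0.25, 0.14} → fail.
2 of 4 fail.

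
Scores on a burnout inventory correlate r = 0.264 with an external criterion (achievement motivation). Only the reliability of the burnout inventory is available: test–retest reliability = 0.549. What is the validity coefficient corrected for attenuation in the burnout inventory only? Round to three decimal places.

0.356

Single correction: r_c = r_obs / √r_xx = 0.264 / √0.549 = 0.264 / 0.7409 ≈ 0.356.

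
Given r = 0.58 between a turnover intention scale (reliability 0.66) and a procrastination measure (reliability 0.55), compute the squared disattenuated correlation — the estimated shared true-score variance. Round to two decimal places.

0.93

Disattenuated r = 0.58 / √(0.66 × 0.55) = 0.58 / 0.6025 = 0.9627.
Shared true-score variance = 0.9627² = 0.9268 ≈ 0.93.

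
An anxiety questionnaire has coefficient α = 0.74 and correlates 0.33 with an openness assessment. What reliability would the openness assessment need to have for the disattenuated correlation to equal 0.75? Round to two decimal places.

0.26

r_true = r_obs / √(r_xx · r_yy) ⇒ 0.75 = 0.33 / √(0.74 · r_yy).
√(0.74 · r_yy) = 0.33 / 0.75 = 0.4400; 0.74 · r_yy = 0.1936; r_yy = 0.1936 / 0.74 ≈ 0.26.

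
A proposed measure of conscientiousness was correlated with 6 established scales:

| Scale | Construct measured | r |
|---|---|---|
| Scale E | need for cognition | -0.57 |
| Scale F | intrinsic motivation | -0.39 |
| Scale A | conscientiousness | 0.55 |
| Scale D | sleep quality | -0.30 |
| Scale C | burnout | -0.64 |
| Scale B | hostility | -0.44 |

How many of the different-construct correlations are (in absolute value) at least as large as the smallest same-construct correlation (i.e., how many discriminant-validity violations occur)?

2

Convergent (same construct = conscientiousness): Scale A.
Smallest convergent = 0.55. Discriminant |r|: 0.57, 0.39, 0.30, 0.64, 0.44; count ≥ 0.55 → 2.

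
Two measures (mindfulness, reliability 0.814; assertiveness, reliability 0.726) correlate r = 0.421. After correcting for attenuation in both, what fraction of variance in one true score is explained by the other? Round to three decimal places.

0.300

Disattenuated r = 0.421 / √(0.814 × 0.726) = 0.421 / 0.7687 = 0.5477.
Shared true-score variance = 0.5477² = 0.3000 ≈ 0.300.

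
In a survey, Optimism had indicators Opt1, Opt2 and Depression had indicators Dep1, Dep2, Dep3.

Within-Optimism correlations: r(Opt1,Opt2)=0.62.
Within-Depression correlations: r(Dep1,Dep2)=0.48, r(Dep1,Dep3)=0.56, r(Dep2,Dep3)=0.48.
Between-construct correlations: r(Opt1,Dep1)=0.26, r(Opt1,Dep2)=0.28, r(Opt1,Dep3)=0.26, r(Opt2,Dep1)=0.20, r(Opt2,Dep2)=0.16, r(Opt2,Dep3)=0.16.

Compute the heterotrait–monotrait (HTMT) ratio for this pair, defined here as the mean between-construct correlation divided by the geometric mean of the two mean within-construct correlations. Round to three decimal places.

0.393

Between-construct mean = 1.32/6 = 0.2200.
Mean within-Opt = 0.62/1 = 0.6200; mean within-Dep = 1.52/3 = 0.5067.
Geometric mean = √(0.6200 × 0.5067) = 0.5605.
HTMT = 0.2200 / 0.5605 = 0.393.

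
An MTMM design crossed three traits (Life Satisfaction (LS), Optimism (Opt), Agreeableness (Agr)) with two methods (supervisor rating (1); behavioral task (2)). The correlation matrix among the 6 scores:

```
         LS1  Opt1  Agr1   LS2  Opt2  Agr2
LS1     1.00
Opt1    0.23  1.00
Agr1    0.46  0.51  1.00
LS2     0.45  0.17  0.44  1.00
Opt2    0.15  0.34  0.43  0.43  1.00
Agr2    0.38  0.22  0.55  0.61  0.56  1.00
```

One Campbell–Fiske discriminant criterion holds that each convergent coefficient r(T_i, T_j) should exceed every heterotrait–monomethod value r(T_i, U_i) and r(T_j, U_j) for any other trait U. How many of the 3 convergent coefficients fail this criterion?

Each convergent coefficient versus the relevant comparison correlations:
LS (methods 1·2): 0.45 vs {0.23, 0.43, 0.46, 0.61} → fail.
Opt (methods 1·2): 0.34 vs {0.23, 0.43, 0.51, 0.56} → fail.
Agr (methods 1·2): 0.55 vs {0.46, 0.61, 0.51, 0.56} → fail.
3 of 3 fail.

3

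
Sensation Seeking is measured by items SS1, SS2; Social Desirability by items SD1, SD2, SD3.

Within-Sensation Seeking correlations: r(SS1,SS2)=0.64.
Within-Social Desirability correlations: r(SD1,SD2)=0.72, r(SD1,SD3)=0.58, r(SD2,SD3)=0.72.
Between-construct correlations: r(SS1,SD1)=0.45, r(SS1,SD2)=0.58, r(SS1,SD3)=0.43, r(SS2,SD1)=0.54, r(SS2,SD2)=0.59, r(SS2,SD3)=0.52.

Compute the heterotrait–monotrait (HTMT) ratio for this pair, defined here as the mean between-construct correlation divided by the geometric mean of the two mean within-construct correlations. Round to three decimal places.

0.790

Mean between = 3.11/6 = 0.5183.
Mean within-SS = 0.64/1 = 0.6400; mean within-SD = 2.02/3 = 0.6733.
Geometric mean = √(0.6400 × 0.6733) = 0.6564.
HTMT = 0.5183 / 0.6564 = 0.790.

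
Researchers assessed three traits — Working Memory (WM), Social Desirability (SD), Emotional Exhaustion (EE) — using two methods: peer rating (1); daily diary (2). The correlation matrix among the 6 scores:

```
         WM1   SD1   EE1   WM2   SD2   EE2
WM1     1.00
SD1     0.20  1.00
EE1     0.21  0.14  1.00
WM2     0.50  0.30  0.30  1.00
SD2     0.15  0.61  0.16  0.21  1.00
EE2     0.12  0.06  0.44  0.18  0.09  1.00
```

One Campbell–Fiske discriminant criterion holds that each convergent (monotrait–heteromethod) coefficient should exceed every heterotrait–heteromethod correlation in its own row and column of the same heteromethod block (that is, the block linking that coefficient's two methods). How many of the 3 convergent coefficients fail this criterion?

0

Checking each validity diagonal entry against its comparison values:
WM (methods 1·2): 0.50 vs {0.15, 0.30, 0.12, 0.30} → pass.
SD (methods 1·2): 0.61 vs {0.30, 0.15, 0.06, 0.16} → pass.
EE (methods 1·2): 0.44 vs {0.30, 0.12, 0.16, 0.06} → pass.
0 of 3 fail.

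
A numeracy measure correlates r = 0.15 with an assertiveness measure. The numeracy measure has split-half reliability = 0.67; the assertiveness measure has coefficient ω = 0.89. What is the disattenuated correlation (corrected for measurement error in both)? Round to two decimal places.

0.19

r_true = r_obs / √(r_xx · r_yy) = 0.15 / √(0.67 × 0.89) = 0.15 / √0.5963 = 0.15 / 0.7722 ≈ 0.19.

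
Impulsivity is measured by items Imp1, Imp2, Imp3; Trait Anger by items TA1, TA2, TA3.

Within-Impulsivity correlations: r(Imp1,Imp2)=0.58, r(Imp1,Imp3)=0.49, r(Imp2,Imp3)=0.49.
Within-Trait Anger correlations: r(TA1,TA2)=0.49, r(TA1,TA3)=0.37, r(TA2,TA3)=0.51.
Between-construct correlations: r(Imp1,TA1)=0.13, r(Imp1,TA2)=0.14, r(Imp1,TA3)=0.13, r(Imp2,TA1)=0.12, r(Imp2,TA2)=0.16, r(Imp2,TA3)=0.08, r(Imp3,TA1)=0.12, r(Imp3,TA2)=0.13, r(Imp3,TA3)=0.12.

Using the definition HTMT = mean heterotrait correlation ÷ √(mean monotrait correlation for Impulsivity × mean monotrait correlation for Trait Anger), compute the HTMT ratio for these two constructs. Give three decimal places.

Mean between = 1.13/9 = 0.1256.
Mean within-Imp = 1.56/3 = 0.5200; mean within-TA = 1.37/3 = 0.4567.
Geometric mean = √(0.5200 × 0.4567) = 0.4873.
HTMT = 0.1256 / 0.4873 = 0.258.

0.258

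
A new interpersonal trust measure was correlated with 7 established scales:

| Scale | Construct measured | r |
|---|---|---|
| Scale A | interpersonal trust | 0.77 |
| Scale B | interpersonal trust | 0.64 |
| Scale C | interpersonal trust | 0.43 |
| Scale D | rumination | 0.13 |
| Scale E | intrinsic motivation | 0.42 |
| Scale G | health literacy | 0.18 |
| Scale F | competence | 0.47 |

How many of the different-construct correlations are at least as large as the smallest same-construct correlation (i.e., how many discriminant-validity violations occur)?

1

Convergent (same construct = interpersonal trust): Scale A, Scale B, Scale C.
Smallest convergent = 0.43. Discriminant values: 0.13, 0.42, 0.18, 0.47; count ≥ 0.43 → 1.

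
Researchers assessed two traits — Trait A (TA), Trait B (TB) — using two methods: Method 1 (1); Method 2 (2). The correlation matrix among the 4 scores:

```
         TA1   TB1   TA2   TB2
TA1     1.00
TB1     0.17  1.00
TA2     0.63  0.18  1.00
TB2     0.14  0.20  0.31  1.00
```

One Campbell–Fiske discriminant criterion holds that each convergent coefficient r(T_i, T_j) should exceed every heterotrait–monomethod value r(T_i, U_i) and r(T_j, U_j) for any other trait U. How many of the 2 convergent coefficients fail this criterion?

Each convergent coefficient versus the relevant comparison correlations:
TA (methods 1·2): 0.63 vs {0.17, 0.31} → pass.
TB (methods 1·2): 0.20 vs {0.17, 0.31} → fail.
1 of 2 fail.

1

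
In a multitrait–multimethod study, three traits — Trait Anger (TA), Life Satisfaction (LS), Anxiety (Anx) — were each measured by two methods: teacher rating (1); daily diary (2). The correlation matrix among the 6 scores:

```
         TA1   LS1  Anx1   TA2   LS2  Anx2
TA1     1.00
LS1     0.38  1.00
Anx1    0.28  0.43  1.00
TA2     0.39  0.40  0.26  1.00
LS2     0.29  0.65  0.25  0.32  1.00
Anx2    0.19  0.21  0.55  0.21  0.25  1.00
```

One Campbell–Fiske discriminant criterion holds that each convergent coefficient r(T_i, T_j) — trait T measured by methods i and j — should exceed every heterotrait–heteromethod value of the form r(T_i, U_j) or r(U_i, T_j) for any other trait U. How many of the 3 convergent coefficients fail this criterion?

Each convergent coefficient versus the relevant comparison correlations:
TA (methods 1·2): 0.39 vs {0.29, 0.40, 0.19, 0.26} → fail.
LS (methods 1·2): 0.65 vs {0.40, 0.29, 0.21, 0.25} → pass.
Anx (methods 1·2): 0.55 vs {0.26, 0.19, 0.25, 0.21} → pass.
1 of 3 fail.

1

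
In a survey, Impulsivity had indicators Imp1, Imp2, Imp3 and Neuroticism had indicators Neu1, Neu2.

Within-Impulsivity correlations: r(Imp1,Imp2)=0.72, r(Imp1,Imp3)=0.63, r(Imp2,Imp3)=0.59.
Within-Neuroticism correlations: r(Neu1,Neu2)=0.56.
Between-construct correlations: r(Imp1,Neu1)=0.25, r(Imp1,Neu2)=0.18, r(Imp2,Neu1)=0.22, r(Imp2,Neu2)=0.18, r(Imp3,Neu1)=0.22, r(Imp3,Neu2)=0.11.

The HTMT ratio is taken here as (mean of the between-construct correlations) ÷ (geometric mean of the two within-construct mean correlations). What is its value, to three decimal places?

Between-construct mean = 1.16/6 = 0.1933.
Mean within-Imp = 1.94/3 = 0.6467; mean within-Neu = 0.56/1 = 0.5600.
Geometric mean = √(0.6467 × 0.5600) = 0.6018.
HTMT = 0.1933 / 0.6018 = 0.321.

0.321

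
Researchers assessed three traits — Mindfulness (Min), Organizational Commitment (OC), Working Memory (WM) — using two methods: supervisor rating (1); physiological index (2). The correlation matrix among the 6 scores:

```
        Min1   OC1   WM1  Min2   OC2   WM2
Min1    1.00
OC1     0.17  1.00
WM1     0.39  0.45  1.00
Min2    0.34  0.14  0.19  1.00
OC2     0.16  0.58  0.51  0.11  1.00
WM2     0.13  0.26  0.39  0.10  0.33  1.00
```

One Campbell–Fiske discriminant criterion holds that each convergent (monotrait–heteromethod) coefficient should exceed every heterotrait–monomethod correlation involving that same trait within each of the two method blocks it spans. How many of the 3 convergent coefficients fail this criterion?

Convergent coefficients and their comparison sets:
Min (methods 1·2): 0.34 vs {0.17, 0.11, 0.39, 0.10} → fail.
OC (methods 1·2): 0.58 vs {0.17, 0.11, 0.45, 0.33} → pass.
WM (methods 1·2): 0.39 vs {0.39, 0.10, 0.45, 0.33} → fail.
2 of 3 fail.

2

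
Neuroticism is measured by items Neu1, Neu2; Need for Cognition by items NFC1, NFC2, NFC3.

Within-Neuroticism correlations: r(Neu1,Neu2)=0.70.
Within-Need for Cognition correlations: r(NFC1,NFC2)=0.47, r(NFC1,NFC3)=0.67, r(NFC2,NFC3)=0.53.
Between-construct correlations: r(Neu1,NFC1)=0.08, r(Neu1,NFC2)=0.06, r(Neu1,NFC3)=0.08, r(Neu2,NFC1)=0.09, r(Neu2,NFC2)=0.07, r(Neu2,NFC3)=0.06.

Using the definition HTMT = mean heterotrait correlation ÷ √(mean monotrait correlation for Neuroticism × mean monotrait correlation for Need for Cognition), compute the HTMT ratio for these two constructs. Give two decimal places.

Between-construct mean = 0.44/6 = 0.0733.
Mean within-Neu = 0.70/1 = 0.7000; mean within-NFC = 1.67/3 = 0.5567.
Geometric mean = √(0.7000 × 0.5567) = 0.6243.
HTMT = 0.0733 / 0.6243 = 0.12.

0.12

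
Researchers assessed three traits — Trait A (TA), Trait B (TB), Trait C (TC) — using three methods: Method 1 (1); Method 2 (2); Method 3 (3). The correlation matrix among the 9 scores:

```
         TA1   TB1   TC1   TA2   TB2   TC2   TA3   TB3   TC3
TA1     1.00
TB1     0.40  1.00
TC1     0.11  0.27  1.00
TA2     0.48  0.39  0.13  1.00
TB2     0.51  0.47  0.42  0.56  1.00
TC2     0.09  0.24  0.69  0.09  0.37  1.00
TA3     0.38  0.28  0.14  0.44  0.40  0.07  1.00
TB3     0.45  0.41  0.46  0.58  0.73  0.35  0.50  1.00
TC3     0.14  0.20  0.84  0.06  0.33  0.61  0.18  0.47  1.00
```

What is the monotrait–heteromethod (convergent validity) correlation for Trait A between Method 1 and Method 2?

0.48

Same trait (TA), different methods: r(TA1, TA2) = 0.48.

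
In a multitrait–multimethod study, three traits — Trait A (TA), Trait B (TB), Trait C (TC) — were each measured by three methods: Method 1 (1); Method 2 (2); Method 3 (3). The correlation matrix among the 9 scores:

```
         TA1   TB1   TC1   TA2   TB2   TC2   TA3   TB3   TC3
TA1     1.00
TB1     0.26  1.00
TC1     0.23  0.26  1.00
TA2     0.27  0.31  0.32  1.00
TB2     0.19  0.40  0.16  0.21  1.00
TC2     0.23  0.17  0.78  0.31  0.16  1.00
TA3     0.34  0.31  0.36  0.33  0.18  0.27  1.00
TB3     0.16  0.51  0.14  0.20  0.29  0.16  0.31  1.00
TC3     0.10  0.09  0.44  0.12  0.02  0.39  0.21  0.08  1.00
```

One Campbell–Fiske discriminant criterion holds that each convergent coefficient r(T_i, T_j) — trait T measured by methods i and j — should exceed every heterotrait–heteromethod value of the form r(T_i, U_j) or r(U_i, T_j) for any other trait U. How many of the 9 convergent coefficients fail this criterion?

2

Checking each validity diagonal entry against its comparison values:
TA (methods 1·2): 0.27 vs {0.19, 0.31, 0.23, 0.32} → fail.
TA (methods 1·3): 0.34 vs {0.16, 0.31, 0.10, 0.36} → fail.
TA (methods 2·3): 0.33 vs {0.20, 0.18, 0.12, 0.27} → pass.
TB (methods 1·2): 0.40 vs {0.31, 0.19, 0.17, 0.16} → pass.
TB (methods 1·3): 0.51 vs {0.31, 0.16, 0.09, 0.14} → pass.
TB (methods 2·3): 0.29 vs {0.18, 0.20, 0.02, 0.16} → pass.
TC (methods 1·2): 0.78 vs {0.32, 0.23, 0.16, 0.17} → pass.
TC (methods 1·3): 0.44 vs {0.36, 0.10, 0.14, 0.09} → pass.
TC (methods 2·3): 0.39 vs {0.27, 0.12, 0.16, 0.02} → pass.
2 of 9 fail.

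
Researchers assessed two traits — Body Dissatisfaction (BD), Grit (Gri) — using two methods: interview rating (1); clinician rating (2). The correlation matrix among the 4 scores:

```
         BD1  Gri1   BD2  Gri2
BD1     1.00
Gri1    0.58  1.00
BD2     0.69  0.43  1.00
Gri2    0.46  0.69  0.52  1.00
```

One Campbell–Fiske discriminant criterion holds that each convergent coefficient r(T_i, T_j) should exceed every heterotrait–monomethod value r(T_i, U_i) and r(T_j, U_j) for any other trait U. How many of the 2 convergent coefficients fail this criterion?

Each convergent coefficient versus the relevant comparison correlations:
BD (methods 1·2): 0.69 vs {0.58, 0.52} → pass.
Gri (methods 1·2): 0.69 vs {0.58, 0.52} → pass.
0 of 2 fail.

0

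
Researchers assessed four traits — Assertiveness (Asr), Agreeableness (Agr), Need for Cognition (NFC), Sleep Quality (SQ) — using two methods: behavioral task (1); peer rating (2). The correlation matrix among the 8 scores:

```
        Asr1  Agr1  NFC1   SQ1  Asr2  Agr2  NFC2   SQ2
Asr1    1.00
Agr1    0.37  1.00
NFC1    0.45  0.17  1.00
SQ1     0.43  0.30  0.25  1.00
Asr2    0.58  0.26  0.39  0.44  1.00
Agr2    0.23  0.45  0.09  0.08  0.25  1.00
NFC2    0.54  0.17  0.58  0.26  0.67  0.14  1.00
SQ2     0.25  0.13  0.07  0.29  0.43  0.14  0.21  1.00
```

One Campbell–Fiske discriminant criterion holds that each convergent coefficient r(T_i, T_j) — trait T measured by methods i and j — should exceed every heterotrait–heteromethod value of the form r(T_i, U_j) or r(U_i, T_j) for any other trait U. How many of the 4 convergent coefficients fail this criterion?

Convergent coefficients and their comparison sets:
Asr (methods 1·2): 0.58 vs {0.23, 0.26, 0.54, 0.39, 0.25, 0.44} → pass.
Agr (methods 1·2): 0.45 vs {0.26, 0.23, 0.17, 0.09, 0.13, 0.08} → pass.
NFC (methods 1·2): 0.58 vs {0.39, 0.54, 0.09, 0.17, 0.07, 0.26} → pass.
SQ (methods 1·2): 0.29 vs {0.44, 0.25, 0.08, 0.13, 0.26, 0.07} → fail.
1 of 4 fail.

1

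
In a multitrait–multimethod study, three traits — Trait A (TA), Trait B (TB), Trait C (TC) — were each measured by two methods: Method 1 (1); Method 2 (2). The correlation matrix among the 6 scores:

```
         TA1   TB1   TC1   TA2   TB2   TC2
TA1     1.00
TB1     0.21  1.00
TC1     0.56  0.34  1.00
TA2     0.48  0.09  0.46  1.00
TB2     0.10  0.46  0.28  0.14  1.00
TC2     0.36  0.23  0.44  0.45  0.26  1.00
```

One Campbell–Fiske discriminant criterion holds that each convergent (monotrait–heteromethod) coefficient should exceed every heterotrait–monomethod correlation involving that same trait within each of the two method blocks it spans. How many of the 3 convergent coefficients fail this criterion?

2

Convergent coefficients and their comparison sets:
TA (methods 1·2): 0.48 vs {0.21, 0.14, 0.56, 0.45} → fail.
TB (methods 1·2): 0.46 vs {0.21, 0.14, 0.34, 0.26} → pass.
TC (methods 1·2): 0.44 vs {0.56, 0.45, 0.34, 0.26} → fail.
2 of 3 fail.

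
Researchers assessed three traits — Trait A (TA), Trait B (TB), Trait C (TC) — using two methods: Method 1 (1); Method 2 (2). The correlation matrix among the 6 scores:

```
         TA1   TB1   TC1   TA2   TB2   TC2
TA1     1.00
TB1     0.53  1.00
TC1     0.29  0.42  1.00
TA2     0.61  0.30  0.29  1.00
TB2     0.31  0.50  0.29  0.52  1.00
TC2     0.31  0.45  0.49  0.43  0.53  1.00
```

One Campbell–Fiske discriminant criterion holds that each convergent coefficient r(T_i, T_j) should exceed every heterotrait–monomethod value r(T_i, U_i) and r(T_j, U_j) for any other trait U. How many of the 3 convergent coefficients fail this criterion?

2

Each convergent coefficient versus the relevant comparison correlations:
TA (methods 1·2): 0.61 vs {0.53, 0.52, 0.29, 0.43} → pass.
TB (methods 1·2): 0.50 vs {0.53, 0.52, 0.42, 0.53} → fail.
TC (methods 1·2): 0.49 vs {0.29, 0.43, 0.42, 0.53} → fail.
2 of 3 fail.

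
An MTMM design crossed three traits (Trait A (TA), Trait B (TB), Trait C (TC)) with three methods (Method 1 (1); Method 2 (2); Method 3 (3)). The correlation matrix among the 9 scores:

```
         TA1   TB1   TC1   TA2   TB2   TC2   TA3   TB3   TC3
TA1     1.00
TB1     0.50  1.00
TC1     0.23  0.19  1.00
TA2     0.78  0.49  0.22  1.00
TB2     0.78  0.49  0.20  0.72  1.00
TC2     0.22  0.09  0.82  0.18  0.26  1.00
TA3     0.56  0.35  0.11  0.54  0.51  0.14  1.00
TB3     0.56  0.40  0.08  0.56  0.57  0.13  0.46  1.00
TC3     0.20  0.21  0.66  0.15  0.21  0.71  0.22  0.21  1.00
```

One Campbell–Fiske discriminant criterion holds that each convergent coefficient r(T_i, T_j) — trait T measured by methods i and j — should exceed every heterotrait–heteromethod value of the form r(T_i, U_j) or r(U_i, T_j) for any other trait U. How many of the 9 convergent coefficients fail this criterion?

5

Each convergent coefficient versus the relevant comparison correlations:
TA (methods 1·2): 0.78 vs {0.78, 0.49, 0.22, 0.22} → fail.
TA (methods 1·3): 0.56 vs {0.56, 0.35, 0.20, 0.11} → fail.
TA (methods 2·3): 0.54 vs {0.56, 0.51, 0.15, 0.14} → fail.
TB (methods 1·2): 0.49 vs {0.49, 0.78, 0.09, 0.20} → fail.
TB (methods 1·3): 0.40 vs {0.35, 0.56, 0.21, 0.08} → fail.
TB (methods 2·3): 0.57 vs {0.51, 0.56, 0.21, 0.13} → pass.
TC (methods 1·2): 0.82 vs {0.22, 0.22, 0.20, 0.09} → pass.
TC (methods 1·3): 0.66 vs {0.11, 0.20, 0.08, 0.21} → pass.
TC (methods 2·3): 0.71 vs {0.14, 0.15, 0.13, 0.21} → pass.
5 of 9 fail.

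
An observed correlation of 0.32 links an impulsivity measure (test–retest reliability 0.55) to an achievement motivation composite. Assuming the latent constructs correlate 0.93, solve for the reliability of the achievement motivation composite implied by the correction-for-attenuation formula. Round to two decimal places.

0.22

r_true = r_obs / √(r_xx · r_yy) ⇒ 0.93 = 0.32 / √(0.55 · r_yy).
√(0.55 · r_yy) = 0.32 / 0.93 = 0.3441; 0.55 · r_yy = 0.1184; r_yy = 0.1184 / 0.55 ≈ 0.22.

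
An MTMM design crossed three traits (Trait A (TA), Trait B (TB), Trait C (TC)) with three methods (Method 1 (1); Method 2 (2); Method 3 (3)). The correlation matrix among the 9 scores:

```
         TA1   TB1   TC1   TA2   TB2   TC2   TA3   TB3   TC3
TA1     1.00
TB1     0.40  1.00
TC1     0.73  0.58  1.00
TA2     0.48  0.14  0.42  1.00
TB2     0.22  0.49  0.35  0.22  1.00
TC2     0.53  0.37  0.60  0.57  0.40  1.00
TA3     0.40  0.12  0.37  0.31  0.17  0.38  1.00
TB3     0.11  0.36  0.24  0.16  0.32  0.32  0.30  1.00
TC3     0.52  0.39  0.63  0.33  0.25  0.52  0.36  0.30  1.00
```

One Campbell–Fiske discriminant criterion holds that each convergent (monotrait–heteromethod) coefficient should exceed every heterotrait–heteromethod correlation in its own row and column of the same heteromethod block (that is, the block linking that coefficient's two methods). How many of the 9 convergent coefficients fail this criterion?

Convergent coefficients and their comparison sets:
TA (methods 1·2): 0.48 vs {0.22, 0.14, 0.53, 0.42} → fail.
TA (methods 1·3): 0.40 vs {0.11, 0.12, 0.52, 0.37} → fail.
TA (methods 2·3): 0.31 vs {0.16, 0.17, 0.33, 0.38} → fail.
TB (methods 1·2): 0.49 vs {0.14, 0.22, 0.37, 0.35} → pass.
TB (methods 1·3): 0.36 vs {0.12, 0.11, 0.39, 0.24} → fail.
TB (methods 2·3): 0.32 vs {0.17, 0.16, 0.25, 0.32} → fail.
TC (methods 1·2): 0.60 vs {0.42, 0.53, 0.35, 0.37} → pass.
TC (methods 1·3): 0.63 vs {0.37, 0.52, 0.24, 0.39} → pass.
TC (methods 2·3): 0.52 vs {0.38, 0.33, 0.32, 0.25} → pass.
5 of 9 fail.

5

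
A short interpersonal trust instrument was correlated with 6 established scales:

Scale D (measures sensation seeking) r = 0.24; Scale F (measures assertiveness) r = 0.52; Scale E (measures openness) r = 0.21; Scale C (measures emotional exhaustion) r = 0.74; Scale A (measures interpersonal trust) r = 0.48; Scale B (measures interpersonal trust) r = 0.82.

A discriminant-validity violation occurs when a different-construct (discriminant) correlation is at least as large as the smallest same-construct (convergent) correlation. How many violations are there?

2

Convergent (same construct = interpersonal trust): Scale A, Scale B.
Smallest convergent = 0.48. Discriminant values: 0.24, 0.52, 0.21, 0.74; count ≥ 0.48 → 2.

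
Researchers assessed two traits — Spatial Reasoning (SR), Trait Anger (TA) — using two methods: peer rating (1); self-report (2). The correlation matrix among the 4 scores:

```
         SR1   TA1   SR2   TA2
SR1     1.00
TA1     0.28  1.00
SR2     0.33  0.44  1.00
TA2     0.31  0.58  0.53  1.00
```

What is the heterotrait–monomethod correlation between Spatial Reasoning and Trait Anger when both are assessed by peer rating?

Different traits, same method: r(SR1, TA1) = 0.28.

0.28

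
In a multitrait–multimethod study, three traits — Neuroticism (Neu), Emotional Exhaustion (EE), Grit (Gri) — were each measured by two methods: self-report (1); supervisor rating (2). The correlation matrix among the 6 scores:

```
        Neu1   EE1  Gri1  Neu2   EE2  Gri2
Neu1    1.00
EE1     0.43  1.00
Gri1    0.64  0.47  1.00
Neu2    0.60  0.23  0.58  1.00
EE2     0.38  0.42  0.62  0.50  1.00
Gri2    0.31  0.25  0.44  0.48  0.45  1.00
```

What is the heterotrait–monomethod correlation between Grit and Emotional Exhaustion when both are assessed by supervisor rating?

Different traits, same method: r(Gri2, EE2) = 0.45.

0.45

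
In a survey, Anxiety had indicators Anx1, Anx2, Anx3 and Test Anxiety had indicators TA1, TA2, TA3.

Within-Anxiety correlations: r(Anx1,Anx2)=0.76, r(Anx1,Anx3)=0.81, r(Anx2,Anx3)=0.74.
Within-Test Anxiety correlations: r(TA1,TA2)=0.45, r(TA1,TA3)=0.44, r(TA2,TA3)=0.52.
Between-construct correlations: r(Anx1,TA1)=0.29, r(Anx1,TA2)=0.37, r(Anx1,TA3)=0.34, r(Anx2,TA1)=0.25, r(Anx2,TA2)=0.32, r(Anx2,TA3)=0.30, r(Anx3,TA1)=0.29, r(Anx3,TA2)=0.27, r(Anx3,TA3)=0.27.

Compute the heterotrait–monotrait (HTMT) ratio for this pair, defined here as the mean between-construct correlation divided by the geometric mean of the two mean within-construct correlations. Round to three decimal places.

Mean between = 2.70/9 = 0.3000.
Mean within-Anx = 2.31/3 = 0.7700; mean within-TA = 1.41/3 = 0.4700.
Geometric mean = √(0.7700 × 0.4700) = 0.6016.
HTMT = 0.3000 / 0.6016 = 0.499.

0.499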